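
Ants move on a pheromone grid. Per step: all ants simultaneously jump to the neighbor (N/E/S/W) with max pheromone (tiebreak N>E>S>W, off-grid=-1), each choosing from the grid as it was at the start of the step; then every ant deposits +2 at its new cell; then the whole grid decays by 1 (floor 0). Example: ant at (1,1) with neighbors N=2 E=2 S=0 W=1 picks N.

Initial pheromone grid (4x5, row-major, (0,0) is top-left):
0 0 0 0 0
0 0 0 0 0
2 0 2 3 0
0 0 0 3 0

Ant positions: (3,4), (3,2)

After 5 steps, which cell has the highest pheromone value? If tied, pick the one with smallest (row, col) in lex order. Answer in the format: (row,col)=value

Answer: (3,3)=10

Derivation:
Step 1: ant0:(3,4)->W->(3,3) | ant1:(3,2)->E->(3,3)
  grid max=6 at (3,3)
Step 2: ant0:(3,3)->N->(2,3) | ant1:(3,3)->N->(2,3)
  grid max=5 at (2,3)
Step 3: ant0:(2,3)->S->(3,3) | ant1:(2,3)->S->(3,3)
  grid max=8 at (3,3)
Step 4: ant0:(3,3)->N->(2,3) | ant1:(3,3)->N->(2,3)
  grid max=7 at (2,3)
Step 5: ant0:(2,3)->S->(3,3) | ant1:(2,3)->S->(3,3)
  grid max=10 at (3,3)
Final grid:
  0 0 0 0 0
  0 0 0 0 0
  0 0 0 6 0
  0 0 0 10 0
Max pheromone 10 at (3,3)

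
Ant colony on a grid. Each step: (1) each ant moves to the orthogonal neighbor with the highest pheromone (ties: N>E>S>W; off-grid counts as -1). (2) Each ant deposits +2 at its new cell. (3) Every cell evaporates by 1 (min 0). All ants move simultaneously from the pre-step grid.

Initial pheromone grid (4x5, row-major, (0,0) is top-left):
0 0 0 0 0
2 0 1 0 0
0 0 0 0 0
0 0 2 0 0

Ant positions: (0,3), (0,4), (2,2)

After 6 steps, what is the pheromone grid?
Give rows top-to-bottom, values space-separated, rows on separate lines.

After step 1: ants at (0,4),(1,4),(3,2)
  0 0 0 0 1
  1 0 0 0 1
  0 0 0 0 0
  0 0 3 0 0
After step 2: ants at (1,4),(0,4),(2,2)
  0 0 0 0 2
  0 0 0 0 2
  0 0 1 0 0
  0 0 2 0 0
After step 3: ants at (0,4),(1,4),(3,2)
  0 0 0 0 3
  0 0 0 0 3
  0 0 0 0 0
  0 0 3 0 0
After step 4: ants at (1,4),(0,4),(2,2)
  0 0 0 0 4
  0 0 0 0 4
  0 0 1 0 0
  0 0 2 0 0
After step 5: ants at (0,4),(1,4),(3,2)
  0 0 0 0 5
  0 0 0 0 5
  0 0 0 0 0
  0 0 3 0 0
After step 6: ants at (1,4),(0,4),(2,2)
  0 0 0 0 6
  0 0 0 0 6
  0 0 1 0 0
  0 0 2 0 0

0 0 0 0 6
0 0 0 0 6
0 0 1 0 0
0 0 2 0 0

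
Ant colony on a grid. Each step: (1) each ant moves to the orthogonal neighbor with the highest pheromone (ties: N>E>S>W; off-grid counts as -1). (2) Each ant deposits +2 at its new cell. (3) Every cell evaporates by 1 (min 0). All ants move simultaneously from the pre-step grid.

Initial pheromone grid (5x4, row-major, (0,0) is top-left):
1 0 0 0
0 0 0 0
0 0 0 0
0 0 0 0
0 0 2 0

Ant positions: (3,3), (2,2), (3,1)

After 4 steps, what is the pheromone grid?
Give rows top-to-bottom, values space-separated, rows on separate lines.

After step 1: ants at (2,3),(1,2),(2,1)
  0 0 0 0
  0 0 1 0
  0 1 0 1
  0 0 0 0
  0 0 1 0
After step 2: ants at (1,3),(0,2),(1,1)
  0 0 1 0
  0 1 0 1
  0 0 0 0
  0 0 0 0
  0 0 0 0
After step 3: ants at (0,3),(0,3),(0,1)
  0 1 0 3
  0 0 0 0
  0 0 0 0
  0 0 0 0
  0 0 0 0
After step 4: ants at (1,3),(1,3),(0,2)
  0 0 1 2
  0 0 0 3
  0 0 0 0
  0 0 0 0
  0 0 0 0

0 0 1 2
0 0 0 3
0 0 0 0
0 0 0 0
0 0 0 0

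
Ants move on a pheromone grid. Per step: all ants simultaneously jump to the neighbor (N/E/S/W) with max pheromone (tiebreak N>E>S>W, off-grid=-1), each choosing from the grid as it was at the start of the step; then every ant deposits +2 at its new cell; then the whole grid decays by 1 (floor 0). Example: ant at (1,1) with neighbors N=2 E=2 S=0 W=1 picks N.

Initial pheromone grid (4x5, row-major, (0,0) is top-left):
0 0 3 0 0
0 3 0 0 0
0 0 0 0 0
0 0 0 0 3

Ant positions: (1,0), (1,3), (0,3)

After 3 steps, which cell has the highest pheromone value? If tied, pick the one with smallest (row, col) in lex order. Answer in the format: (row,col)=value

Answer: (0,2)=8

Derivation:
Step 1: ant0:(1,0)->E->(1,1) | ant1:(1,3)->N->(0,3) | ant2:(0,3)->W->(0,2)
  grid max=4 at (0,2)
Step 2: ant0:(1,1)->N->(0,1) | ant1:(0,3)->W->(0,2) | ant2:(0,2)->E->(0,3)
  grid max=5 at (0,2)
Step 3: ant0:(0,1)->E->(0,2) | ant1:(0,2)->E->(0,3) | ant2:(0,3)->W->(0,2)
  grid max=8 at (0,2)
Final grid:
  0 0 8 3 0
  0 2 0 0 0
  0 0 0 0 0
  0 0 0 0 0
Max pheromone 8 at (0,2)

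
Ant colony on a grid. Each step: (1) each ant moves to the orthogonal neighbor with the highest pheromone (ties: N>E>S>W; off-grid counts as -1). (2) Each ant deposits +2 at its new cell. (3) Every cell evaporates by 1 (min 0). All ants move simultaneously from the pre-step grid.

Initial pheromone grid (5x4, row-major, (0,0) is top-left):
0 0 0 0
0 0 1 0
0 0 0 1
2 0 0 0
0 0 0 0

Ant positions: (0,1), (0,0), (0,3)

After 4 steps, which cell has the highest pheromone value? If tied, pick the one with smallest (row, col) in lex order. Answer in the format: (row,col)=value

Step 1: ant0:(0,1)->E->(0,2) | ant1:(0,0)->E->(0,1) | ant2:(0,3)->S->(1,3)
  grid max=1 at (0,1)
Step 2: ant0:(0,2)->W->(0,1) | ant1:(0,1)->E->(0,2) | ant2:(1,3)->N->(0,3)
  grid max=2 at (0,1)
Step 3: ant0:(0,1)->E->(0,2) | ant1:(0,2)->W->(0,1) | ant2:(0,3)->W->(0,2)
  grid max=5 at (0,2)
Step 4: ant0:(0,2)->W->(0,1) | ant1:(0,1)->E->(0,2) | ant2:(0,2)->W->(0,1)
  grid max=6 at (0,1)
Final grid:
  0 6 6 0
  0 0 0 0
  0 0 0 0
  0 0 0 0
  0 0 0 0
Max pheromone 6 at (0,1)

Answer: (0,1)=6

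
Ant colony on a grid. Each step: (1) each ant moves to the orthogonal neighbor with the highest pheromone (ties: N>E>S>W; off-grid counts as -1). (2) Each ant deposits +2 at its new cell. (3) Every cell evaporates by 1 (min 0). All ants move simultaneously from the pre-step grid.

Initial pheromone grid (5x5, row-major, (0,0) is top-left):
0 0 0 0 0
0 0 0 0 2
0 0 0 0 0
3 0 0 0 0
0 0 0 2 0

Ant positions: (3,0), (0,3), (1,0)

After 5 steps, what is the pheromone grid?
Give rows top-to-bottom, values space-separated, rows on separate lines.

After step 1: ants at (2,0),(0,4),(0,0)
  1 0 0 0 1
  0 0 0 0 1
  1 0 0 0 0
  2 0 0 0 0
  0 0 0 1 0
After step 2: ants at (3,0),(1,4),(0,1)
  0 1 0 0 0
  0 0 0 0 2
  0 0 0 0 0
  3 0 0 0 0
  0 0 0 0 0
After step 3: ants at (2,0),(0,4),(0,2)
  0 0 1 0 1
  0 0 0 0 1
  1 0 0 0 0
  2 0 0 0 0
  0 0 0 0 0
After step 4: ants at (3,0),(1,4),(0,3)
  0 0 0 1 0
  0 0 0 0 2
  0 0 0 0 0
  3 0 0 0 0
  0 0 0 0 0
After step 5: ants at (2,0),(0,4),(0,4)
  0 0 0 0 3
  0 0 0 0 1
  1 0 0 0 0
  2 0 0 0 0
  0 0 0 0 0

0 0 0 0 3
0 0 0 0 1
1 0 0 0 0
2 0 0 0 0
0 0 0 0 0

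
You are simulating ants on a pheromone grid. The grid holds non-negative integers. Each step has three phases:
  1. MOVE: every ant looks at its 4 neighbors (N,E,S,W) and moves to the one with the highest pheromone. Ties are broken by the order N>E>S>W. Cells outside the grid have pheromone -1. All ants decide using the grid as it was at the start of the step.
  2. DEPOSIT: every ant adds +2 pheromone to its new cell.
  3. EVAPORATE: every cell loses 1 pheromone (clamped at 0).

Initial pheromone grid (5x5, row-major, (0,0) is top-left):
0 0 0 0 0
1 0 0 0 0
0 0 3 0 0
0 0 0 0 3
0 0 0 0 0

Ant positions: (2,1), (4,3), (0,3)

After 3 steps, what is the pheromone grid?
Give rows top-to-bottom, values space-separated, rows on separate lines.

After step 1: ants at (2,2),(3,3),(0,4)
  0 0 0 0 1
  0 0 0 0 0
  0 0 4 0 0
  0 0 0 1 2
  0 0 0 0 0
After step 2: ants at (1,2),(3,4),(1,4)
  0 0 0 0 0
  0 0 1 0 1
  0 0 3 0 0
  0 0 0 0 3
  0 0 0 0 0
After step 3: ants at (2,2),(2,4),(0,4)
  0 0 0 0 1
  0 0 0 0 0
  0 0 4 0 1
  0 0 0 0 2
  0 0 0 0 0

0 0 0 0 1
0 0 0 0 0
0 0 4 0 1
0 0 0 0 2
0 0 0 0 0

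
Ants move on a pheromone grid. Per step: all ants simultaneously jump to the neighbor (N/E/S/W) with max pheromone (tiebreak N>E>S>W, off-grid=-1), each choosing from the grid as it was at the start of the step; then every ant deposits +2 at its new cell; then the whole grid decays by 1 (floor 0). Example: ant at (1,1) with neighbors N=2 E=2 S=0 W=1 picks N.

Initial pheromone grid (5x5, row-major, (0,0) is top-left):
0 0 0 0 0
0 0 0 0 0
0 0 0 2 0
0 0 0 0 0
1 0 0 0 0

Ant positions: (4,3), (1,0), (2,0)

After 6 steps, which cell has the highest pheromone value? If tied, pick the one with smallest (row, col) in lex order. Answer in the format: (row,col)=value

Answer: (0,0)=6

Derivation:
Step 1: ant0:(4,3)->N->(3,3) | ant1:(1,0)->N->(0,0) | ant2:(2,0)->N->(1,0)
  grid max=1 at (0,0)
Step 2: ant0:(3,3)->N->(2,3) | ant1:(0,0)->S->(1,0) | ant2:(1,0)->N->(0,0)
  grid max=2 at (0,0)
Step 3: ant0:(2,3)->N->(1,3) | ant1:(1,0)->N->(0,0) | ant2:(0,0)->S->(1,0)
  grid max=3 at (0,0)
Step 4: ant0:(1,3)->S->(2,3) | ant1:(0,0)->S->(1,0) | ant2:(1,0)->N->(0,0)
  grid max=4 at (0,0)
Step 5: ant0:(2,3)->N->(1,3) | ant1:(1,0)->N->(0,0) | ant2:(0,0)->S->(1,0)
  grid max=5 at (0,0)
Step 6: ant0:(1,3)->S->(2,3) | ant1:(0,0)->S->(1,0) | ant2:(1,0)->N->(0,0)
  grid max=6 at (0,0)
Final grid:
  6 0 0 0 0
  6 0 0 0 0
  0 0 0 2 0
  0 0 0 0 0
  0 0 0 0 0
Max pheromone 6 at (0,0)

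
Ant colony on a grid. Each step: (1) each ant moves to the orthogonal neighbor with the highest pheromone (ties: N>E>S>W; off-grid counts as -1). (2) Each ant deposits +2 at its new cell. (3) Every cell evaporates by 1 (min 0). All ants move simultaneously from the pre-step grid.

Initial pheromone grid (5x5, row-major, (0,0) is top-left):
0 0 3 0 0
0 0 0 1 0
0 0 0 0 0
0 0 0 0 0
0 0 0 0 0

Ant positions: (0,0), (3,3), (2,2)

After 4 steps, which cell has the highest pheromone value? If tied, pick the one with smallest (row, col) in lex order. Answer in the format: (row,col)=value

Step 1: ant0:(0,0)->E->(0,1) | ant1:(3,3)->N->(2,3) | ant2:(2,2)->N->(1,2)
  grid max=2 at (0,2)
Step 2: ant0:(0,1)->E->(0,2) | ant1:(2,3)->N->(1,3) | ant2:(1,2)->N->(0,2)
  grid max=5 at (0,2)
Step 3: ant0:(0,2)->E->(0,3) | ant1:(1,3)->N->(0,3) | ant2:(0,2)->E->(0,3)
  grid max=5 at (0,3)
Step 4: ant0:(0,3)->W->(0,2) | ant1:(0,3)->W->(0,2) | ant2:(0,3)->W->(0,2)
  grid max=9 at (0,2)
Final grid:
  0 0 9 4 0
  0 0 0 0 0
  0 0 0 0 0
  0 0 0 0 0
  0 0 0 0 0
Max pheromone 9 at (0,2)

Answer: (0,2)=9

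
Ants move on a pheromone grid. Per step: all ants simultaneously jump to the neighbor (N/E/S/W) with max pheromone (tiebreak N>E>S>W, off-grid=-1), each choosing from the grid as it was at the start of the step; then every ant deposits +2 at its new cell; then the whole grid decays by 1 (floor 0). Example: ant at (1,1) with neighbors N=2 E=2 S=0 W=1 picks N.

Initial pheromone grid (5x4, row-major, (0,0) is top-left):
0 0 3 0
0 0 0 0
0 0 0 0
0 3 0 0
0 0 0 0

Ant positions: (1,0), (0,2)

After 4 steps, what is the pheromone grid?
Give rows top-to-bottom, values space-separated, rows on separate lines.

After step 1: ants at (0,0),(0,3)
  1 0 2 1
  0 0 0 0
  0 0 0 0
  0 2 0 0
  0 0 0 0
After step 2: ants at (0,1),(0,2)
  0 1 3 0
  0 0 0 0
  0 0 0 0
  0 1 0 0
  0 0 0 0
After step 3: ants at (0,2),(0,1)
  0 2 4 0
  0 0 0 0
  0 0 0 0
  0 0 0 0
  0 0 0 0
After step 4: ants at (0,1),(0,2)
  0 3 5 0
  0 0 0 0
  0 0 0 0
  0 0 0 0
  0 0 0 0

0 3 5 0
0 0 0 0
0 0 0 0
0 0 0 0
0 0 0 0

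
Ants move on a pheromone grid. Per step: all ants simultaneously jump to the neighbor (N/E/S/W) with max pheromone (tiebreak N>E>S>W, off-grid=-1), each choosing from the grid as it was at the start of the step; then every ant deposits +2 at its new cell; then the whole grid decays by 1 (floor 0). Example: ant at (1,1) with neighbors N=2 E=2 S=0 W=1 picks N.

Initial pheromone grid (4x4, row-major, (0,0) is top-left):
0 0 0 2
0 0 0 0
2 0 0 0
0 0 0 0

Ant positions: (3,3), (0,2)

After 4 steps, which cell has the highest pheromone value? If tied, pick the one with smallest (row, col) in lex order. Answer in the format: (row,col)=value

Step 1: ant0:(3,3)->N->(2,3) | ant1:(0,2)->E->(0,3)
  grid max=3 at (0,3)
Step 2: ant0:(2,3)->N->(1,3) | ant1:(0,3)->S->(1,3)
  grid max=3 at (1,3)
Step 3: ant0:(1,3)->N->(0,3) | ant1:(1,3)->N->(0,3)
  grid max=5 at (0,3)
Step 4: ant0:(0,3)->S->(1,3) | ant1:(0,3)->S->(1,3)
  grid max=5 at (1,3)
Final grid:
  0 0 0 4
  0 0 0 5
  0 0 0 0
  0 0 0 0
Max pheromone 5 at (1,3)

Answer: (1,3)=5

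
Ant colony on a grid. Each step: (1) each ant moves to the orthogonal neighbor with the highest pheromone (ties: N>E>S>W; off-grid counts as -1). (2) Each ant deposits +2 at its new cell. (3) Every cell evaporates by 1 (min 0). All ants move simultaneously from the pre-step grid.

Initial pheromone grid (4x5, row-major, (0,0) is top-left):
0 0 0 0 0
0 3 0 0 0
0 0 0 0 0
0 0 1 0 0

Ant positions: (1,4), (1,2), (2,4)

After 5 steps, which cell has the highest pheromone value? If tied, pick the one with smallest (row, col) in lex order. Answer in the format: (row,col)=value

Answer: (0,4)=5

Derivation:
Step 1: ant0:(1,4)->N->(0,4) | ant1:(1,2)->W->(1,1) | ant2:(2,4)->N->(1,4)
  grid max=4 at (1,1)
Step 2: ant0:(0,4)->S->(1,4) | ant1:(1,1)->N->(0,1) | ant2:(1,4)->N->(0,4)
  grid max=3 at (1,1)
Step 3: ant0:(1,4)->N->(0,4) | ant1:(0,1)->S->(1,1) | ant2:(0,4)->S->(1,4)
  grid max=4 at (1,1)
Step 4: ant0:(0,4)->S->(1,4) | ant1:(1,1)->N->(0,1) | ant2:(1,4)->N->(0,4)
  grid max=4 at (0,4)
Step 5: ant0:(1,4)->N->(0,4) | ant1:(0,1)->S->(1,1) | ant2:(0,4)->S->(1,4)
  grid max=5 at (0,4)
Final grid:
  0 0 0 0 5
  0 4 0 0 5
  0 0 0 0 0
  0 0 0 0 0
Max pheromone 5 at (0,4)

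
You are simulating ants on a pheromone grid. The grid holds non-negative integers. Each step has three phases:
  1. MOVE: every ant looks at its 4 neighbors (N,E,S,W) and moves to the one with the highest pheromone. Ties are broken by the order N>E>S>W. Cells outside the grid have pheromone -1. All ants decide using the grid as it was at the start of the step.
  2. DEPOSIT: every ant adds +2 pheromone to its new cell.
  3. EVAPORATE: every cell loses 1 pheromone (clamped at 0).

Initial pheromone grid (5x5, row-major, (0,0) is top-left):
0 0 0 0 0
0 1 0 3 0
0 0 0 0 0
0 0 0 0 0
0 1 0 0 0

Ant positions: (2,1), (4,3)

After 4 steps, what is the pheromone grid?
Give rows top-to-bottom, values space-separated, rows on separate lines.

After step 1: ants at (1,1),(3,3)
  0 0 0 0 0
  0 2 0 2 0
  0 0 0 0 0
  0 0 0 1 0
  0 0 0 0 0
After step 2: ants at (0,1),(2,3)
  0 1 0 0 0
  0 1 0 1 0
  0 0 0 1 0
  0 0 0 0 0
  0 0 0 0 0
After step 3: ants at (1,1),(1,3)
  0 0 0 0 0
  0 2 0 2 0
  0 0 0 0 0
  0 0 0 0 0
  0 0 0 0 0
After step 4: ants at (0,1),(0,3)
  0 1 0 1 0
  0 1 0 1 0
  0 0 0 0 0
  0 0 0 0 0
  0 0 0 0 0

0 1 0 1 0
0 1 0 1 0
0 0 0 0 0
0 0 0 0 0
0 0 0 0 0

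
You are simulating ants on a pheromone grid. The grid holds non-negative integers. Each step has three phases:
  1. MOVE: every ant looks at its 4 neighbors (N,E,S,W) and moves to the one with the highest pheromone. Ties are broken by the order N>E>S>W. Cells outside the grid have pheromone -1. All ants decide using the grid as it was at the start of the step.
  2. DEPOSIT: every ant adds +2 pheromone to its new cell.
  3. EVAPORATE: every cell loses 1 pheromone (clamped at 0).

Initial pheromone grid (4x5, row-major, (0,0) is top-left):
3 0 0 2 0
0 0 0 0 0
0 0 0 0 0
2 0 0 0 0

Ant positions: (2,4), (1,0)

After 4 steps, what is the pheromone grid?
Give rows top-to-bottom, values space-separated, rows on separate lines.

After step 1: ants at (1,4),(0,0)
  4 0 0 1 0
  0 0 0 0 1
  0 0 0 0 0
  1 0 0 0 0
After step 2: ants at (0,4),(0,1)
  3 1 0 0 1
  0 0 0 0 0
  0 0 0 0 0
  0 0 0 0 0
After step 3: ants at (1,4),(0,0)
  4 0 0 0 0
  0 0 0 0 1
  0 0 0 0 0
  0 0 0 0 0
After step 4: ants at (0,4),(0,1)
  3 1 0 0 1
  0 0 0 0 0
  0 0 0 0 0
  0 0 0 0 0

3 1 0 0 1
0 0 0 0 0
0 0 0 0 0
0 0 0 0 0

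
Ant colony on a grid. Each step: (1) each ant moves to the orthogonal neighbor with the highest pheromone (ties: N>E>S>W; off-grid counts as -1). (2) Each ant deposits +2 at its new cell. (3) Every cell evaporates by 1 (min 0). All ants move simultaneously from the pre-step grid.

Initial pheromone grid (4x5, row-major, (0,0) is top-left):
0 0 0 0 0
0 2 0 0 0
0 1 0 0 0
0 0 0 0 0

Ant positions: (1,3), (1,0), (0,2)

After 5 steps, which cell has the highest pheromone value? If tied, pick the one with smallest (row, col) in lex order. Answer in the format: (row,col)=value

Step 1: ant0:(1,3)->N->(0,3) | ant1:(1,0)->E->(1,1) | ant2:(0,2)->E->(0,3)
  grid max=3 at (0,3)
Step 2: ant0:(0,3)->E->(0,4) | ant1:(1,1)->N->(0,1) | ant2:(0,3)->E->(0,4)
  grid max=3 at (0,4)
Step 3: ant0:(0,4)->W->(0,3) | ant1:(0,1)->S->(1,1) | ant2:(0,4)->W->(0,3)
  grid max=5 at (0,3)
Step 4: ant0:(0,3)->E->(0,4) | ant1:(1,1)->N->(0,1) | ant2:(0,3)->E->(0,4)
  grid max=5 at (0,4)
Step 5: ant0:(0,4)->W->(0,3) | ant1:(0,1)->S->(1,1) | ant2:(0,4)->W->(0,3)
  grid max=7 at (0,3)
Final grid:
  0 0 0 7 4
  0 3 0 0 0
  0 0 0 0 0
  0 0 0 0 0
Max pheromone 7 at (0,3)

Answer: (0,3)=7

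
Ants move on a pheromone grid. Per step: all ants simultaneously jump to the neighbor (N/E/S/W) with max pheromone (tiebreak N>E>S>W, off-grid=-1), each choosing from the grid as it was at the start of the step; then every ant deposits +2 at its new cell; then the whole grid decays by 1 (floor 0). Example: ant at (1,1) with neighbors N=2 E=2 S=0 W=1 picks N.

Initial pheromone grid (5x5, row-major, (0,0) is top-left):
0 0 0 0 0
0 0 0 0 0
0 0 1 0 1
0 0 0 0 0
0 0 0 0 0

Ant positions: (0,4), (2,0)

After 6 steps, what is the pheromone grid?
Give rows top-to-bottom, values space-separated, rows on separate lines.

After step 1: ants at (1,4),(1,0)
  0 0 0 0 0
  1 0 0 0 1
  0 0 0 0 0
  0 0 0 0 0
  0 0 0 0 0
After step 2: ants at (0,4),(0,0)
  1 0 0 0 1
  0 0 0 0 0
  0 0 0 0 0
  0 0 0 0 0
  0 0 0 0 0
After step 3: ants at (1,4),(0,1)
  0 1 0 0 0
  0 0 0 0 1
  0 0 0 0 0
  0 0 0 0 0
  0 0 0 0 0
After step 4: ants at (0,4),(0,2)
  0 0 1 0 1
  0 0 0 0 0
  0 0 0 0 0
  0 0 0 0 0
  0 0 0 0 0
After step 5: ants at (1,4),(0,3)
  0 0 0 1 0
  0 0 0 0 1
  0 0 0 0 0
  0 0 0 0 0
  0 0 0 0 0
After step 6: ants at (0,4),(0,4)
  0 0 0 0 3
  0 0 0 0 0
  0 0 0 0 0
  0 0 0 0 0
  0 0 0 0 0

0 0 0 0 3
0 0 0 0 0
0 0 0 0 0
0 0 0 0 0
0 0 0 0 0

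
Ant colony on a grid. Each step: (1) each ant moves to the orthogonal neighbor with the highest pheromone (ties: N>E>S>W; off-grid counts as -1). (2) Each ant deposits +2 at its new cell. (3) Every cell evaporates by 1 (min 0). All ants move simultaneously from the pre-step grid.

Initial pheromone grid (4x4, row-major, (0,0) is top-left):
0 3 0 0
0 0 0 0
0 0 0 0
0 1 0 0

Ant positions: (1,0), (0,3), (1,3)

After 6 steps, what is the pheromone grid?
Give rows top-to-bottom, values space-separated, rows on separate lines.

After step 1: ants at (0,0),(1,3),(0,3)
  1 2 0 1
  0 0 0 1
  0 0 0 0
  0 0 0 0
After step 2: ants at (0,1),(0,3),(1,3)
  0 3 0 2
  0 0 0 2
  0 0 0 0
  0 0 0 0
After step 3: ants at (0,2),(1,3),(0,3)
  0 2 1 3
  0 0 0 3
  0 0 0 0
  0 0 0 0
After step 4: ants at (0,3),(0,3),(1,3)
  0 1 0 6
  0 0 0 4
  0 0 0 0
  0 0 0 0
After step 5: ants at (1,3),(1,3),(0,3)
  0 0 0 7
  0 0 0 7
  0 0 0 0
  0 0 0 0
After step 6: ants at (0,3),(0,3),(1,3)
  0 0 0 10
  0 0 0 8
  0 0 0 0
  0 0 0 0

0 0 0 10
0 0 0 8
0 0 0 0
0 0 0 0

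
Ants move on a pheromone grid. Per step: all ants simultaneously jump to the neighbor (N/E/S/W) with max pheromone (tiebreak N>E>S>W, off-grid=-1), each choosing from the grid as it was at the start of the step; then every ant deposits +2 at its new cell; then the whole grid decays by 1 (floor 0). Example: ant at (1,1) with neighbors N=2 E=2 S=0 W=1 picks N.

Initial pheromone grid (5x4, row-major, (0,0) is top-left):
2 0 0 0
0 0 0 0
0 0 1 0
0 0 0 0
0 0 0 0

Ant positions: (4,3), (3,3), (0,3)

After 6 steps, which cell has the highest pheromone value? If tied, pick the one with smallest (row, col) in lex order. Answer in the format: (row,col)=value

Answer: (2,3)=12

Derivation:
Step 1: ant0:(4,3)->N->(3,3) | ant1:(3,3)->N->(2,3) | ant2:(0,3)->S->(1,3)
  grid max=1 at (0,0)
Step 2: ant0:(3,3)->N->(2,3) | ant1:(2,3)->N->(1,3) | ant2:(1,3)->S->(2,3)
  grid max=4 at (2,3)
Step 3: ant0:(2,3)->N->(1,3) | ant1:(1,3)->S->(2,3) | ant2:(2,3)->N->(1,3)
  grid max=5 at (1,3)
Step 4: ant0:(1,3)->S->(2,3) | ant1:(2,3)->N->(1,3) | ant2:(1,3)->S->(2,3)
  grid max=8 at (2,3)
Step 5: ant0:(2,3)->N->(1,3) | ant1:(1,3)->S->(2,3) | ant2:(2,3)->N->(1,3)
  grid max=9 at (1,3)
Step 6: ant0:(1,3)->S->(2,3) | ant1:(2,3)->N->(1,3) | ant2:(1,3)->S->(2,3)
  grid max=12 at (2,3)
Final grid:
  0 0 0 0
  0 0 0 10
  0 0 0 12
  0 0 0 0
  0 0 0 0
Max pheromone 12 at (2,3)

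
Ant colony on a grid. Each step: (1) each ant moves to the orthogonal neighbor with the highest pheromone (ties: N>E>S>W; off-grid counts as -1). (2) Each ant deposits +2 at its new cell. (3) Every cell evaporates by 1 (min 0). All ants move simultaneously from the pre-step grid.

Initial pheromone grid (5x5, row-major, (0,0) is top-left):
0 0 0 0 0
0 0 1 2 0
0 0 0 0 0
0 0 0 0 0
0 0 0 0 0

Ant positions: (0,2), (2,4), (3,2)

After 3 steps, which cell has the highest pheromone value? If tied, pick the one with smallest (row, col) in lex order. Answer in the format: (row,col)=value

Answer: (1,2)=6

Derivation:
Step 1: ant0:(0,2)->S->(1,2) | ant1:(2,4)->N->(1,4) | ant2:(3,2)->N->(2,2)
  grid max=2 at (1,2)
Step 2: ant0:(1,2)->E->(1,3) | ant1:(1,4)->W->(1,3) | ant2:(2,2)->N->(1,2)
  grid max=4 at (1,3)
Step 3: ant0:(1,3)->W->(1,2) | ant1:(1,3)->W->(1,2) | ant2:(1,2)->E->(1,3)
  grid max=6 at (1,2)
Final grid:
  0 0 0 0 0
  0 0 6 5 0
  0 0 0 0 0
  0 0 0 0 0
  0 0 0 0 0
Max pheromone 6 at (1,2)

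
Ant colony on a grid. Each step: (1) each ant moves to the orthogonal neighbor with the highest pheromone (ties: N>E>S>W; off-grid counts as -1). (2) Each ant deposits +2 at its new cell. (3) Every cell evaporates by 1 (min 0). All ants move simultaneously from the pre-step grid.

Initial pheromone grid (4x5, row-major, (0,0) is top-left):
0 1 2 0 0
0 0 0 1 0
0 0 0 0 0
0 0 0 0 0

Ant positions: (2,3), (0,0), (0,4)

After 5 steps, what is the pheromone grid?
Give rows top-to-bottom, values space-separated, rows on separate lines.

After step 1: ants at (1,3),(0,1),(1,4)
  0 2 1 0 0
  0 0 0 2 1
  0 0 0 0 0
  0 0 0 0 0
After step 2: ants at (1,4),(0,2),(1,3)
  0 1 2 0 0
  0 0 0 3 2
  0 0 0 0 0
  0 0 0 0 0
After step 3: ants at (1,3),(0,1),(1,4)
  0 2 1 0 0
  0 0 0 4 3
  0 0 0 0 0
  0 0 0 0 0
After step 4: ants at (1,4),(0,2),(1,3)
  0 1 2 0 0
  0 0 0 5 4
  0 0 0 0 0
  0 0 0 0 0
After step 5: ants at (1,3),(0,1),(1,4)
  0 2 1 0 0
  0 0 0 6 5
  0 0 0 0 0
  0 0 0 0 0

0 2 1 0 0
0 0 0 6 5
0 0 0 0 0
0 0 0 0 0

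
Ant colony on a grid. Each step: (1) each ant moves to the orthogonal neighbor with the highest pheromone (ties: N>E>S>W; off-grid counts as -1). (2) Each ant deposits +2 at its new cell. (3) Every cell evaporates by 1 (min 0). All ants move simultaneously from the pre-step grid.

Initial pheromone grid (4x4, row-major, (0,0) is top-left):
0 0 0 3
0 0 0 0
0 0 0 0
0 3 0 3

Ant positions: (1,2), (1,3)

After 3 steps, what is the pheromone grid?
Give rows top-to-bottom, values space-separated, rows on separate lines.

After step 1: ants at (0,2),(0,3)
  0 0 1 4
  0 0 0 0
  0 0 0 0
  0 2 0 2
After step 2: ants at (0,3),(0,2)
  0 0 2 5
  0 0 0 0
  0 0 0 0
  0 1 0 1
After step 3: ants at (0,2),(0,3)
  0 0 3 6
  0 0 0 0
  0 0 0 0
  0 0 0 0

0 0 3 6
0 0 0 0
0 0 0 0
0 0 0 0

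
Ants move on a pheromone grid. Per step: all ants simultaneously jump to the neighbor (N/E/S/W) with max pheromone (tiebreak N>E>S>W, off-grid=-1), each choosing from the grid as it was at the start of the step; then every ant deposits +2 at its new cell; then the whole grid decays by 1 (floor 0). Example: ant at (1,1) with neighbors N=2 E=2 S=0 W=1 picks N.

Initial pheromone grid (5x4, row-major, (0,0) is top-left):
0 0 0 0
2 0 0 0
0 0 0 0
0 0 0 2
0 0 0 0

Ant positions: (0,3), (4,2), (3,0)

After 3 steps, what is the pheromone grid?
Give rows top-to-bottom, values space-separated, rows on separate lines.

After step 1: ants at (1,3),(3,2),(2,0)
  0 0 0 0
  1 0 0 1
  1 0 0 0
  0 0 1 1
  0 0 0 0
After step 2: ants at (0,3),(3,3),(1,0)
  0 0 0 1
  2 0 0 0
  0 0 0 0
  0 0 0 2
  0 0 0 0
After step 3: ants at (1,3),(2,3),(0,0)
  1 0 0 0
  1 0 0 1
  0 0 0 1
  0 0 0 1
  0 0 0 0

1 0 0 0
1 0 0 1
0 0 0 1
0 0 0 1
0 0 0 0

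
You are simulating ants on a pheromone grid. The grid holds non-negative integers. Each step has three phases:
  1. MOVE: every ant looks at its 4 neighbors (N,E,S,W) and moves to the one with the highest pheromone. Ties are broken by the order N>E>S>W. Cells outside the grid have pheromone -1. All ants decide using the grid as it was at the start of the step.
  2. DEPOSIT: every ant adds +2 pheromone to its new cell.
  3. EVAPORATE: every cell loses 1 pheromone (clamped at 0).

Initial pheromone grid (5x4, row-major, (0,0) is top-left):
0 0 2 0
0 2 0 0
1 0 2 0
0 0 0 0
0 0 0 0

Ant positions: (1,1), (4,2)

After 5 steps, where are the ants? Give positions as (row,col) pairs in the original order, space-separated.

Step 1: ant0:(1,1)->N->(0,1) | ant1:(4,2)->N->(3,2)
  grid max=1 at (0,1)
Step 2: ant0:(0,1)->E->(0,2) | ant1:(3,2)->N->(2,2)
  grid max=2 at (0,2)
Step 3: ant0:(0,2)->E->(0,3) | ant1:(2,2)->N->(1,2)
  grid max=1 at (0,2)
Step 4: ant0:(0,3)->W->(0,2) | ant1:(1,2)->N->(0,2)
  grid max=4 at (0,2)
Step 5: ant0:(0,2)->E->(0,3) | ant1:(0,2)->E->(0,3)
  grid max=3 at (0,2)

(0,3) (0,3)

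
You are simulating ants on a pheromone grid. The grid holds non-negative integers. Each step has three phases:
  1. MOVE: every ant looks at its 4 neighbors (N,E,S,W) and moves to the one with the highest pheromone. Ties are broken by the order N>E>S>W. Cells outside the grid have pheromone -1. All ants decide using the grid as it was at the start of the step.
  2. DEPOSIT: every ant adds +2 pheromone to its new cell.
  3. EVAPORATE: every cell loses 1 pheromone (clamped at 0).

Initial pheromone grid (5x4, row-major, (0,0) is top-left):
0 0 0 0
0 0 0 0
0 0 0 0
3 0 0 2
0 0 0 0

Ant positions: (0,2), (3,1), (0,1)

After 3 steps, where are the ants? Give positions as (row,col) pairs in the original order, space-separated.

Step 1: ant0:(0,2)->E->(0,3) | ant1:(3,1)->W->(3,0) | ant2:(0,1)->E->(0,2)
  grid max=4 at (3,0)
Step 2: ant0:(0,3)->W->(0,2) | ant1:(3,0)->N->(2,0) | ant2:(0,2)->E->(0,3)
  grid max=3 at (3,0)
Step 3: ant0:(0,2)->E->(0,3) | ant1:(2,0)->S->(3,0) | ant2:(0,3)->W->(0,2)
  grid max=4 at (3,0)

(0,3) (3,0) (0,2)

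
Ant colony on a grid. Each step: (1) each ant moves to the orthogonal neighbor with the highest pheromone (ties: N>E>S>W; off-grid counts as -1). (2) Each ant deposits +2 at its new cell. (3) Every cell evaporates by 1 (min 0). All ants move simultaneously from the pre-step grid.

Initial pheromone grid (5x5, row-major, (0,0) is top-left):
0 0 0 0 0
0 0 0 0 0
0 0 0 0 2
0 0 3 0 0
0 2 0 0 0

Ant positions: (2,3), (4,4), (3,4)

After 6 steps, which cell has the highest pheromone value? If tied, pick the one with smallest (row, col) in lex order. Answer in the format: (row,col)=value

Step 1: ant0:(2,3)->E->(2,4) | ant1:(4,4)->N->(3,4) | ant2:(3,4)->N->(2,4)
  grid max=5 at (2,4)
Step 2: ant0:(2,4)->S->(3,4) | ant1:(3,4)->N->(2,4) | ant2:(2,4)->S->(3,4)
  grid max=6 at (2,4)
Step 3: ant0:(3,4)->N->(2,4) | ant1:(2,4)->S->(3,4) | ant2:(3,4)->N->(2,4)
  grid max=9 at (2,4)
Step 4: ant0:(2,4)->S->(3,4) | ant1:(3,4)->N->(2,4) | ant2:(2,4)->S->(3,4)
  grid max=10 at (2,4)
Step 5: ant0:(3,4)->N->(2,4) | ant1:(2,4)->S->(3,4) | ant2:(3,4)->N->(2,4)
  grid max=13 at (2,4)
Step 6: ant0:(2,4)->S->(3,4) | ant1:(3,4)->N->(2,4) | ant2:(2,4)->S->(3,4)
  grid max=14 at (2,4)
Final grid:
  0 0 0 0 0
  0 0 0 0 0
  0 0 0 0 14
  0 0 0 0 12
  0 0 0 0 0
Max pheromone 14 at (2,4)

Answer: (2,4)=14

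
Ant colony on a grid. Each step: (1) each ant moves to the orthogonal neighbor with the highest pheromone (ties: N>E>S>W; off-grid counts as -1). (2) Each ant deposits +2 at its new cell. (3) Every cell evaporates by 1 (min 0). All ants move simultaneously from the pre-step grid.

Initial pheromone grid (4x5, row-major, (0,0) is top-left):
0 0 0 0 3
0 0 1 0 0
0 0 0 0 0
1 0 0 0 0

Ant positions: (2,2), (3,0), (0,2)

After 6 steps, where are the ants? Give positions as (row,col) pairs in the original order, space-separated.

Step 1: ant0:(2,2)->N->(1,2) | ant1:(3,0)->N->(2,0) | ant2:(0,2)->S->(1,2)
  grid max=4 at (1,2)
Step 2: ant0:(1,2)->N->(0,2) | ant1:(2,0)->N->(1,0) | ant2:(1,2)->N->(0,2)
  grid max=3 at (0,2)
Step 3: ant0:(0,2)->S->(1,2) | ant1:(1,0)->N->(0,0) | ant2:(0,2)->S->(1,2)
  grid max=6 at (1,2)
Step 4: ant0:(1,2)->N->(0,2) | ant1:(0,0)->E->(0,1) | ant2:(1,2)->N->(0,2)
  grid max=5 at (0,2)
Step 5: ant0:(0,2)->S->(1,2) | ant1:(0,1)->E->(0,2) | ant2:(0,2)->S->(1,2)
  grid max=8 at (1,2)
Step 6: ant0:(1,2)->N->(0,2) | ant1:(0,2)->S->(1,2) | ant2:(1,2)->N->(0,2)
  grid max=9 at (0,2)

(0,2) (1,2) (0,2)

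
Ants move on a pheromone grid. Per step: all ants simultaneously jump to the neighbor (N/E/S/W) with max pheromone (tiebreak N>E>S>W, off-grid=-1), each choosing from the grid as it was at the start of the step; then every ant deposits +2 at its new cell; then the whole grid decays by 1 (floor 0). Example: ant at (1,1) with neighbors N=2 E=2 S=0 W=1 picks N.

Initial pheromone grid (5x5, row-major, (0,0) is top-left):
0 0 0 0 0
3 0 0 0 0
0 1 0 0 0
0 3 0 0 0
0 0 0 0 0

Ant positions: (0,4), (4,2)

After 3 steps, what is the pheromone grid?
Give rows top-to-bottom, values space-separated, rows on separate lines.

After step 1: ants at (1,4),(3,2)
  0 0 0 0 0
  2 0 0 0 1
  0 0 0 0 0
  0 2 1 0 0
  0 0 0 0 0
After step 2: ants at (0,4),(3,1)
  0 0 0 0 1
  1 0 0 0 0
  0 0 0 0 0
  0 3 0 0 0
  0 0 0 0 0
After step 3: ants at (1,4),(2,1)
  0 0 0 0 0
  0 0 0 0 1
  0 1 0 0 0
  0 2 0 0 0
  0 0 0 0 0

0 0 0 0 0
0 0 0 0 1
0 1 0 0 0
0 2 0 0 0
0 0 0 0 0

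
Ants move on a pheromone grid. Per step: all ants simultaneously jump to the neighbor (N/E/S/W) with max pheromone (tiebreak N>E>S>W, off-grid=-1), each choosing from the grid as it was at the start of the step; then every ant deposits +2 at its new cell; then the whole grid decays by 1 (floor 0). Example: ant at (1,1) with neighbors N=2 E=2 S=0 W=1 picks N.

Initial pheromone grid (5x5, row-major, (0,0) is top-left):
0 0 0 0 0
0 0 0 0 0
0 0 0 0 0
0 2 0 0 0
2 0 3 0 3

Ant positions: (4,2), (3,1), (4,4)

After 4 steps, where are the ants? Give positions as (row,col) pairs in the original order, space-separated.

Step 1: ant0:(4,2)->N->(3,2) | ant1:(3,1)->N->(2,1) | ant2:(4,4)->N->(3,4)
  grid max=2 at (4,2)
Step 2: ant0:(3,2)->S->(4,2) | ant1:(2,1)->S->(3,1) | ant2:(3,4)->S->(4,4)
  grid max=3 at (4,2)
Step 3: ant0:(4,2)->N->(3,2) | ant1:(3,1)->N->(2,1) | ant2:(4,4)->N->(3,4)
  grid max=2 at (4,2)
Step 4: ant0:(3,2)->S->(4,2) | ant1:(2,1)->S->(3,1) | ant2:(3,4)->S->(4,4)
  grid max=3 at (4,2)

(4,2) (3,1) (4,4)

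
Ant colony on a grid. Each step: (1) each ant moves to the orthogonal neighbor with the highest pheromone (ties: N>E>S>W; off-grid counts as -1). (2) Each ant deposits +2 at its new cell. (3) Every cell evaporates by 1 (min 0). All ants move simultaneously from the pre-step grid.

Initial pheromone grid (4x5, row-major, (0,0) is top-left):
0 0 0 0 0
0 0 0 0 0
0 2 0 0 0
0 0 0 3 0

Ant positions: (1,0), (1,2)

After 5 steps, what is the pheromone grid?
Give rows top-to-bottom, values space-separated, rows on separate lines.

After step 1: ants at (0,0),(0,2)
  1 0 1 0 0
  0 0 0 0 0
  0 1 0 0 0
  0 0 0 2 0
After step 2: ants at (0,1),(0,3)
  0 1 0 1 0
  0 0 0 0 0
  0 0 0 0 0
  0 0 0 1 0
After step 3: ants at (0,2),(0,4)
  0 0 1 0 1
  0 0 0 0 0
  0 0 0 0 0
  0 0 0 0 0
After step 4: ants at (0,3),(1,4)
  0 0 0 1 0
  0 0 0 0 1
  0 0 0 0 0
  0 0 0 0 0
After step 5: ants at (0,4),(0,4)
  0 0 0 0 3
  0 0 0 0 0
  0 0 0 0 0
  0 0 0 0 0

0 0 0 0 3
0 0 0 0 0
0 0 0 0 0
0 0 0 0 0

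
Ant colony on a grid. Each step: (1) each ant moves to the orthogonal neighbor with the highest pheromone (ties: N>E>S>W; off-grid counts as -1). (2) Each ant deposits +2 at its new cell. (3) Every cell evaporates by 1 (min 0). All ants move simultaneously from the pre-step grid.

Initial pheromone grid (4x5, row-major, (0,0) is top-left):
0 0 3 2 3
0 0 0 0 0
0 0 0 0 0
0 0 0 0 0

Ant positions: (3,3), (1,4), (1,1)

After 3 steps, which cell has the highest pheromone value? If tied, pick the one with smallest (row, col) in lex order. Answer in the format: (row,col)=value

Answer: (0,3)=5

Derivation:
Step 1: ant0:(3,3)->N->(2,3) | ant1:(1,4)->N->(0,4) | ant2:(1,1)->N->(0,1)
  grid max=4 at (0,4)
Step 2: ant0:(2,3)->N->(1,3) | ant1:(0,4)->W->(0,3) | ant2:(0,1)->E->(0,2)
  grid max=3 at (0,2)
Step 3: ant0:(1,3)->N->(0,3) | ant1:(0,3)->E->(0,4) | ant2:(0,2)->E->(0,3)
  grid max=5 at (0,3)
Final grid:
  0 0 2 5 4
  0 0 0 0 0
  0 0 0 0 0
  0 0 0 0 0
Max pheromone 5 at (0,3)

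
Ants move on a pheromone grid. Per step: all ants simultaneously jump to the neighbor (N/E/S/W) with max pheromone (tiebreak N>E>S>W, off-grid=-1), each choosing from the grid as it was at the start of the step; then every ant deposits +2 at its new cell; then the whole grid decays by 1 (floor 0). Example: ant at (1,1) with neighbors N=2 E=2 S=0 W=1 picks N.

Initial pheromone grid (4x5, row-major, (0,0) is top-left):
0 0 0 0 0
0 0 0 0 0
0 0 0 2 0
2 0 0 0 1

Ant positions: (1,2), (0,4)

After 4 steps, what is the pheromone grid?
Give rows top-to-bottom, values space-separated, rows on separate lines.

After step 1: ants at (0,2),(1,4)
  0 0 1 0 0
  0 0 0 0 1
  0 0 0 1 0
  1 0 0 0 0
After step 2: ants at (0,3),(0,4)
  0 0 0 1 1
  0 0 0 0 0
  0 0 0 0 0
  0 0 0 0 0
After step 3: ants at (0,4),(0,3)
  0 0 0 2 2
  0 0 0 0 0
  0 0 0 0 0
  0 0 0 0 0
After step 4: ants at (0,3),(0,4)
  0 0 0 3 3
  0 0 0 0 0
  0 0 0 0 0
  0 0 0 0 0

0 0 0 3 3
0 0 0 0 0
0 0 0 0 0
0 0 0 0 0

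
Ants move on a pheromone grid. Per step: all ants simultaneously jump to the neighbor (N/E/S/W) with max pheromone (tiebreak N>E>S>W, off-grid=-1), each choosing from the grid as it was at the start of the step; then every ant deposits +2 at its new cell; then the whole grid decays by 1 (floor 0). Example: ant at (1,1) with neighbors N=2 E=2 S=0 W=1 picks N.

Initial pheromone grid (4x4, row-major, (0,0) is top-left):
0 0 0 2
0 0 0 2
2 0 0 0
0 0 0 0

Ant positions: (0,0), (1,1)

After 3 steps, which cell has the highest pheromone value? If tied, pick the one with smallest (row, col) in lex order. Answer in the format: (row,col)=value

Step 1: ant0:(0,0)->E->(0,1) | ant1:(1,1)->N->(0,1)
  grid max=3 at (0,1)
Step 2: ant0:(0,1)->E->(0,2) | ant1:(0,1)->E->(0,2)
  grid max=3 at (0,2)
Step 3: ant0:(0,2)->W->(0,1) | ant1:(0,2)->W->(0,1)
  grid max=5 at (0,1)
Final grid:
  0 5 2 0
  0 0 0 0
  0 0 0 0
  0 0 0 0
Max pheromone 5 at (0,1)

Answer: (0,1)=5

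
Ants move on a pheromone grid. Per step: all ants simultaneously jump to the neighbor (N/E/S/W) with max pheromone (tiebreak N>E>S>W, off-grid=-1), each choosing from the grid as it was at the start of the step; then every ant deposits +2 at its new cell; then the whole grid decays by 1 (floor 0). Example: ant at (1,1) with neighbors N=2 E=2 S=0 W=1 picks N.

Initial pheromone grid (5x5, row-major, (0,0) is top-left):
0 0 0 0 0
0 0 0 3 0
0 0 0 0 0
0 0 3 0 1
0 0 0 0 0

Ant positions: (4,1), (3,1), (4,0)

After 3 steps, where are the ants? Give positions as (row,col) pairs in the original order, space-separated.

Step 1: ant0:(4,1)->N->(3,1) | ant1:(3,1)->E->(3,2) | ant2:(4,0)->N->(3,0)
  grid max=4 at (3,2)
Step 2: ant0:(3,1)->E->(3,2) | ant1:(3,2)->W->(3,1) | ant2:(3,0)->E->(3,1)
  grid max=5 at (3,2)
Step 3: ant0:(3,2)->W->(3,1) | ant1:(3,1)->E->(3,2) | ant2:(3,1)->E->(3,2)
  grid max=8 at (3,2)

(3,1) (3,2) (3,2)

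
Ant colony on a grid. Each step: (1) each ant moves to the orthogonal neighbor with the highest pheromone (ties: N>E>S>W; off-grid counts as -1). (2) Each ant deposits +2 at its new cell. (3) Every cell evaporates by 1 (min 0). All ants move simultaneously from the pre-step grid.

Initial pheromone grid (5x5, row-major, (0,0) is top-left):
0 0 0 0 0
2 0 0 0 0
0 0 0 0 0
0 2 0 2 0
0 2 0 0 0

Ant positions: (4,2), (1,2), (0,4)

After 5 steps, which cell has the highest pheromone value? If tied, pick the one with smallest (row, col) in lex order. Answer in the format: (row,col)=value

Answer: (0,3)=4

Derivation:
Step 1: ant0:(4,2)->W->(4,1) | ant1:(1,2)->N->(0,2) | ant2:(0,4)->S->(1,4)
  grid max=3 at (4,1)
Step 2: ant0:(4,1)->N->(3,1) | ant1:(0,2)->E->(0,3) | ant2:(1,4)->N->(0,4)
  grid max=2 at (3,1)
Step 3: ant0:(3,1)->S->(4,1) | ant1:(0,3)->E->(0,4) | ant2:(0,4)->W->(0,3)
  grid max=3 at (4,1)
Step 4: ant0:(4,1)->N->(3,1) | ant1:(0,4)->W->(0,3) | ant2:(0,3)->E->(0,4)
  grid max=3 at (0,3)
Step 5: ant0:(3,1)->S->(4,1) | ant1:(0,3)->E->(0,4) | ant2:(0,4)->W->(0,3)
  grid max=4 at (0,3)
Final grid:
  0 0 0 4 4
  0 0 0 0 0
  0 0 0 0 0
  0 1 0 0 0
  0 3 0 0 0
Max pheromone 4 at (0,3)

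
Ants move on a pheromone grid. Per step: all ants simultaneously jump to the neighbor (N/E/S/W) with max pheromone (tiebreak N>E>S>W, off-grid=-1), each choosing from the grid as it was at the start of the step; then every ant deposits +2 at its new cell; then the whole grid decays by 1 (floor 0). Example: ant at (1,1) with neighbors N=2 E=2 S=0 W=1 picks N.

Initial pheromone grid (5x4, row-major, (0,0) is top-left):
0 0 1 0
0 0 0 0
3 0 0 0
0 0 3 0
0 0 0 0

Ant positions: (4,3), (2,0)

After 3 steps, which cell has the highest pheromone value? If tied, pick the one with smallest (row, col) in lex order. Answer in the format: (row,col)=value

Answer: (2,0)=2

Derivation:
Step 1: ant0:(4,3)->N->(3,3) | ant1:(2,0)->N->(1,0)
  grid max=2 at (2,0)
Step 2: ant0:(3,3)->W->(3,2) | ant1:(1,0)->S->(2,0)
  grid max=3 at (2,0)
Step 3: ant0:(3,2)->N->(2,2) | ant1:(2,0)->N->(1,0)
  grid max=2 at (2,0)
Final grid:
  0 0 0 0
  1 0 0 0
  2 0 1 0
  0 0 2 0
  0 0 0 0
Max pheromone 2 at (2,0)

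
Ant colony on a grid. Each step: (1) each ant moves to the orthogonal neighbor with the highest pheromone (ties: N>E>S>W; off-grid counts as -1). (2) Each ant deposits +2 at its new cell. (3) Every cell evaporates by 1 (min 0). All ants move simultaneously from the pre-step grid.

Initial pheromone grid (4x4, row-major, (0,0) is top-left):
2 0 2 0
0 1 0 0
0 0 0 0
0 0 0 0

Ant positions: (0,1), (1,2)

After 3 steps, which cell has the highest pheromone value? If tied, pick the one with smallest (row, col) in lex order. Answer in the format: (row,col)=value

Answer: (0,2)=7

Derivation:
Step 1: ant0:(0,1)->E->(0,2) | ant1:(1,2)->N->(0,2)
  grid max=5 at (0,2)
Step 2: ant0:(0,2)->E->(0,3) | ant1:(0,2)->E->(0,3)
  grid max=4 at (0,2)
Step 3: ant0:(0,3)->W->(0,2) | ant1:(0,3)->W->(0,2)
  grid max=7 at (0,2)
Final grid:
  0 0 7 2
  0 0 0 0
  0 0 0 0
  0 0 0 0
Max pheromone 7 at (0,2)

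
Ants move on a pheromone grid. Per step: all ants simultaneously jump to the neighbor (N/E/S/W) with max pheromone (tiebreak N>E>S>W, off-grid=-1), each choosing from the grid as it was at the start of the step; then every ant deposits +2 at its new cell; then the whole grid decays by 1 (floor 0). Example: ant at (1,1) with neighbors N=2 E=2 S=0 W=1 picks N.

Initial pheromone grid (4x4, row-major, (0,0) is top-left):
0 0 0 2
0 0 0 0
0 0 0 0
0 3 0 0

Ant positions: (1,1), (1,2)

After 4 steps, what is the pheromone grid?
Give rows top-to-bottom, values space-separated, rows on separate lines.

After step 1: ants at (0,1),(0,2)
  0 1 1 1
  0 0 0 0
  0 0 0 0
  0 2 0 0
After step 2: ants at (0,2),(0,3)
  0 0 2 2
  0 0 0 0
  0 0 0 0
  0 1 0 0
After step 3: ants at (0,3),(0,2)
  0 0 3 3
  0 0 0 0
  0 0 0 0
  0 0 0 0
After step 4: ants at (0,2),(0,3)
  0 0 4 4
  0 0 0 0
  0 0 0 0
  0 0 0 0

0 0 4 4
0 0 0 0
0 0 0 0
0 0 0 0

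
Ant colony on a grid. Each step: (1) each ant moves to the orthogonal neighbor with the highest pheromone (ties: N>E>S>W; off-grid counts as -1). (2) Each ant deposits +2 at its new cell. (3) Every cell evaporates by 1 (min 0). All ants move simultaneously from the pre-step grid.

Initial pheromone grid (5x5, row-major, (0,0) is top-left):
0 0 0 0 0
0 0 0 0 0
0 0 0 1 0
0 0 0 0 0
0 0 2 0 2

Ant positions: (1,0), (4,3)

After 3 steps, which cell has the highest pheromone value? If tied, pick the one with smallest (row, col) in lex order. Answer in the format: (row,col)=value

Step 1: ant0:(1,0)->N->(0,0) | ant1:(4,3)->E->(4,4)
  grid max=3 at (4,4)
Step 2: ant0:(0,0)->E->(0,1) | ant1:(4,4)->N->(3,4)
  grid max=2 at (4,4)
Step 3: ant0:(0,1)->E->(0,2) | ant1:(3,4)->S->(4,4)
  grid max=3 at (4,4)
Final grid:
  0 0 1 0 0
  0 0 0 0 0
  0 0 0 0 0
  0 0 0 0 0
  0 0 0 0 3
Max pheromone 3 at (4,4)

Answer: (4,4)=3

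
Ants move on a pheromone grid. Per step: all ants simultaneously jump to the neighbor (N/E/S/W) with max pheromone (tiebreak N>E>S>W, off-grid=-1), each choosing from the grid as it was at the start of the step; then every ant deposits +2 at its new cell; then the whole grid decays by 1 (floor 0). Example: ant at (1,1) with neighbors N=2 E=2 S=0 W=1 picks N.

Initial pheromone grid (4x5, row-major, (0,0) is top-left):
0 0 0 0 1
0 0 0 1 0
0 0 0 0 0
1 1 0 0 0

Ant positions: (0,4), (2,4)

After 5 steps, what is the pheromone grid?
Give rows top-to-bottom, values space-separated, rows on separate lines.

After step 1: ants at (1,4),(1,4)
  0 0 0 0 0
  0 0 0 0 3
  0 0 0 0 0
  0 0 0 0 0
After step 2: ants at (0,4),(0,4)
  0 0 0 0 3
  0 0 0 0 2
  0 0 0 0 0
  0 0 0 0 0
After step 3: ants at (1,4),(1,4)
  0 0 0 0 2
  0 0 0 0 5
  0 0 0 0 0
  0 0 0 0 0
After step 4: ants at (0,4),(0,4)
  0 0 0 0 5
  0 0 0 0 4
  0 0 0 0 0
  0 0 0 0 0
After step 5: ants at (1,4),(1,4)
  0 0 0 0 4
  0 0 0 0 7
  0 0 0 0 0
  0 0 0 0 0

0 0 0 0 4
0 0 0 0 7
0 0 0 0 0
0 0 0 0 0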